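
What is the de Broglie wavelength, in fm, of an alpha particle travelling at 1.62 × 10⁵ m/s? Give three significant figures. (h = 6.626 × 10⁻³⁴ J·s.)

λ = 616 fm

p = mv = 6.645 × 10⁻²⁷ × 1.62 × 10⁵ = 1.076 × 10⁻²¹ kg·m/s.
λ = h/p = 6.626 × 10⁻³⁴ / 1.076 × 10⁻²¹ = 6.16 × 10⁻¹³ m = 616 fm.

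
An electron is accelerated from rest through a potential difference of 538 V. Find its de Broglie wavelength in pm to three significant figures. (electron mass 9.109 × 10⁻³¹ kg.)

λ = 52.9 pm

KE = eV = 1.602 × 10⁻¹⁹ × 538.0 = 8.619 × 10⁻¹⁷ J.
p = √(2mKE) = √(2 × 9.109 × 10⁻³¹ × 8.619 × 10⁻¹⁷) = 1.253 × 10⁻²³ kg·m/s.
λ = h/p = 6.626 × 10⁻³⁴ / 1.253 × 10⁻²³ = 5.29 × 10⁻¹¹ m = 52.9 pm.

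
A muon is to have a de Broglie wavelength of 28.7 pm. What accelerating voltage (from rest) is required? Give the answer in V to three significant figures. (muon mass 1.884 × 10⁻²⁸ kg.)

V = 8.83 V

p = h/λ = 6.626 × 10⁻³⁴ / 2.870 × 10⁻¹¹ = 2.309 × 10⁻²³ kg·m/s.
KE = p²/(2m) = 1.415 × 10⁻¹⁸ J.
V = KE/e = 1.415 × 10⁻¹⁸ / (1.602 × 10⁻¹⁹) = 8.83 V.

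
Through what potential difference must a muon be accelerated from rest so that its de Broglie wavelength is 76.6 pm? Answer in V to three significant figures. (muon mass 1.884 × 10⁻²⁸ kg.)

p = h/λ = 6.626 × 10⁻³⁴ / 7.660 × 10⁻¹¹ = 8.650 × 10⁻²⁴ kg·m/s.
KE = p²/(2m) = 1.986 × 10⁻¹⁹ J.
V = KE/e = 1.986 × 10⁻¹⁹ / (1.602 × 10⁻¹⁹) = 1.24 V.

V = 1.24 V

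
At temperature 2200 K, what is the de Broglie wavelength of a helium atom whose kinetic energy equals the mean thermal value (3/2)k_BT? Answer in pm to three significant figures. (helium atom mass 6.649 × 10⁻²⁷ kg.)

KE = (3/2)k_BT = 1.5 × 1.381 × 10⁻²³ × 2200 = 4.557 × 10⁻²⁰ J.
p = √(2mKE) = √(2 × 6.649 × 10⁻²⁷ × 4.557 × 10⁻²⁰) = 2.462 × 10⁻²³ kg·m/s.
λ = h/p = 2.69 × 10⁻¹¹ m = 26.9 pm.

λ = 26.9 pm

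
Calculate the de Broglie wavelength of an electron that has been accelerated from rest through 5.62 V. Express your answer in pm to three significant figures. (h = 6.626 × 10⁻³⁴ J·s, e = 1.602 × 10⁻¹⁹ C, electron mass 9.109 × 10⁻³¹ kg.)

KE = eV = 1.602 × 10⁻¹⁹ × 5.620 = 9.003 × 10⁻¹⁹ J.
p = √(2mKE) = √(2 × 9.109 × 10⁻³¹ × 9.003 × 10⁻¹⁹) = 1.281 × 10⁻²⁴ kg·m/s.
λ = h/p = 6.626 × 10⁻³⁴ / 1.281 × 10⁻²⁴ = 5.17 × 10⁻¹⁰ m = 517 pm.

λ = 517 pm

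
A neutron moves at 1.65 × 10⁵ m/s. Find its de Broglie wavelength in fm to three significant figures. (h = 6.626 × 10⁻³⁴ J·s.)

p = mv = 1.675 × 10⁻²⁷ × 1.65 × 10⁵ = 2.764 × 10⁻²² kg·m/s.
λ = h/p = 6.626 × 10⁻³⁴ / 2.764 × 10⁻²² = 2.40 × 10⁻¹² m = 2400 fm.

λ = 2400 fm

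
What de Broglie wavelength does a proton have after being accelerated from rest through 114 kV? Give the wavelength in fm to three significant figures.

KE = eV = 1.602 × 10⁻¹⁹ × 1.140 × 10⁵ = 1.826 × 10⁻¹⁴ J.
p = √(2mKE) = √(2 × 1.673 × 10⁻²⁷ × 1.826 × 10⁻¹⁴) = 7.817 × 10⁻²¹ kg·m/s.
λ = h/p = 6.626 × 10⁻³⁴ / 7.817 × 10⁻²¹ = 8.48 × 10⁻¹⁴ m = 84.8 fm.

λ = 84.8 fm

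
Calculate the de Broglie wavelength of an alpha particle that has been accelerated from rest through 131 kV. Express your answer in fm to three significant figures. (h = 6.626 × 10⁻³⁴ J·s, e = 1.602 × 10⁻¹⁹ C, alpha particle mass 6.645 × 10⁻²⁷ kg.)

λ = 28.1 fm

KE = 2eV = 2 × 1.602 × 10⁻¹⁹ × 1.310 × 10⁵ = 4.197 × 10⁻¹⁴ J.
p = √(2mKE) = √(2 × 6.645 × 10⁻²⁷ × 4.197 × 10⁻¹⁴) = 2.362 × 10⁻²⁰ kg·m/s.
λ = h/p = 6.626 × 10⁻³⁴ / 2.362 × 10⁻²⁰ = 2.81 × 10⁻¹⁴ m = 28.1 fm.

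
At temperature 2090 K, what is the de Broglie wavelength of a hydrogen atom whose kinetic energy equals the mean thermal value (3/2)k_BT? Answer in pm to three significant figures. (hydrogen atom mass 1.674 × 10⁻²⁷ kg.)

KE = (3/2)k_BT = 1.5 × 1.381 × 10⁻²³ × 2090 = 4.329 × 10⁻²⁰ J.
p = √(2mKE) = √(2 × 1.674 × 10⁻²⁷ × 4.329 × 10⁻²⁰) = 1.204 × 10⁻²³ kg·m/s.
λ = h/p = 5.50 × 10⁻¹¹ m = 55.0 pm.

λ = 55.0 pm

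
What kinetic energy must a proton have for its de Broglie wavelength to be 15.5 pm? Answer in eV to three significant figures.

KE = 3.41 eV

p = h/λ = 6.626 × 10⁻³⁴ / 1.550 × 10⁻¹¹ = 4.275 × 10⁻²³ kg·m/s.
KE = p²/(2m) = (4.275 × 10⁻²³)² / (2 × 1.673 × 10⁻²⁷) = 5.462 × 10⁻¹⁹ J = 3.41 eV.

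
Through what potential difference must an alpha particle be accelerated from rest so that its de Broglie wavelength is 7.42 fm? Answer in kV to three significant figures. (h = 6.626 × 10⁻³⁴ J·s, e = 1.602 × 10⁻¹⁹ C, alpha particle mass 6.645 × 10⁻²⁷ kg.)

p = h/λ = 6.626 × 10⁻³⁴ / 7.420 × 10⁻¹⁵ = 8.930 × 10⁻²⁰ kg·m/s.
KE = p²/(2m) = 6.000 × 10⁻¹³ J.
V = KE/2e = 6.000 × 10⁻¹³ / (2 × 1.602 × 10⁻¹⁹) = 1870 kV.

V = 1870 kV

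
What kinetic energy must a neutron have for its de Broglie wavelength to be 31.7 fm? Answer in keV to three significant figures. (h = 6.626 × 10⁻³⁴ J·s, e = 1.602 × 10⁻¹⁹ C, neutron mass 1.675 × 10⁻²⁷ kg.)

p = h/λ = 6.626 × 10⁻³⁴ / 3.170 × 10⁻¹⁴ = 2.090 × 10⁻²⁰ kg·m/s.
KE = p²/(2m) = (2.090 × 10⁻²⁰)² / (2 × 1.675 × 10⁻²⁷) = 1.304 × 10⁻¹³ J = 814 keV.

KE = 814 keV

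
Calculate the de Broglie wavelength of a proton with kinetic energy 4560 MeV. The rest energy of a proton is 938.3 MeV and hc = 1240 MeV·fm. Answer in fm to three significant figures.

Total energy E = KE + m₀c² = 4560 + 938.3 = 5498.3 MeV.
(pc)² = E² − (m₀c²)² = (5498.3)² − (938.3)² = 2.935 × 10⁷ MeV², so pc = 5418 MeV.
λ = hc/(pc) = 1240 MeV·fm / 5418 MeV = 0.229 fm.

λ = 0.229 fm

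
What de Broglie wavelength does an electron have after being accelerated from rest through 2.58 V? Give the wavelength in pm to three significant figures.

λ = 764 pm

KE = eV = 1.602 × 10⁻¹⁹ × 2.580 = 4.133 × 10⁻¹⁹ J.
p = √(2mKE) = √(2 × 9.109 × 10⁻³¹ × 4.133 × 10⁻¹⁹) = 8.677 × 10⁻²⁵ kg·m/s.
λ = h/p = 6.626 × 10⁻³⁴ / 8.677 × 10⁻²⁵ = 7.64 × 10⁻¹⁰ m = 764 pm.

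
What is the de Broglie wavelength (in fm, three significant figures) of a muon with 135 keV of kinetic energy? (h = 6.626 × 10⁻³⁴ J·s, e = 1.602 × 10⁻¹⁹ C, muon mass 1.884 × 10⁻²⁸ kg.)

λ = 232 fm

KE = 135 keV = 2.163 × 10⁻¹⁴ J.
p = √(2mKE) = √(2 × 1.884 × 10⁻²⁸ × 2.163 × 10⁻¹⁴) = 2.855 × 10⁻²¹ kg·m/s.
λ = h/p = 6.626 × 10⁻³⁴ / 2.855 × 10⁻²¹ = 2.32 × 10⁻¹³ m = 232 fm.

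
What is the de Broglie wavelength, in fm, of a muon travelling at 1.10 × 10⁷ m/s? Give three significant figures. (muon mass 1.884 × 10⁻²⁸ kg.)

λ = 320 fm

p = mv = 1.884 × 10⁻²⁸ × 1.10 × 10⁷ = 2.072 × 10⁻²¹ kg·m/s.
λ = h/p = 6.626 × 10⁻³⁴ / 2.072 × 10⁻²¹ = 3.20 × 10⁻¹³ m = 320 fm.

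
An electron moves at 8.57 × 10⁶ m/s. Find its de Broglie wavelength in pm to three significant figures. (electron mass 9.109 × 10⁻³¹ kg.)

λ = 84.9 pm

p = mv = 9.109 × 10⁻³¹ × 8.57 × 10⁶ = 7.806 × 10⁻²⁴ kg·m/s.
λ = h/p = 6.626 × 10⁻³⁴ / 7.806 × 10⁻²⁴ = 8.49 × 10⁻¹¹ m = 84.9 pm.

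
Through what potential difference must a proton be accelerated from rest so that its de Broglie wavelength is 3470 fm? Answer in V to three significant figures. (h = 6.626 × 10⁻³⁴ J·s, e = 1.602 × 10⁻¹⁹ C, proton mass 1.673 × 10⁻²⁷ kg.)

V = 68.0 V

p = h/λ = 6.626 × 10⁻³⁴ / 3.470 × 10⁻¹² = 1.910 × 10⁻²² kg·m/s.
KE = p²/(2m) = 1.090 × 10⁻¹⁷ J.
V = KE/e = 1.090 × 10⁻¹⁷ / (1.602 × 10⁻¹⁹) = 68.0 V.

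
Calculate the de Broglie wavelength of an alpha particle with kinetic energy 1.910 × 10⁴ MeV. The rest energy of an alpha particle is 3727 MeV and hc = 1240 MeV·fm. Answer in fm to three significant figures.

λ = 0.0551 fm

Total energy E = KE + m₀c² = 1.910 × 10⁴ + 3727 = 22827 MeV.
(pc)² = E² − (m₀c²)² = (22827)² − (3727)² = 5.072 × 10⁸ MeV², so pc = 2.252 × 10⁴ MeV.
λ = hc/(pc) = 1240 MeV·fm / 2.252 × 10⁴ MeV = 0.0551 fm.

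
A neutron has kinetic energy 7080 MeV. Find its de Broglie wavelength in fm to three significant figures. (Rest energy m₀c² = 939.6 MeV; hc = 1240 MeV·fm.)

Total energy E = KE + m₀c² = 7080 + 939.6 = 8019.6 MeV.
(pc)² = E² − (m₀c²)² = (8019.6)² − (939.6)² = 6.343 × 10⁷ MeV², so pc = 7964 MeV.
λ = hc/(pc) = 1240 MeV·fm / 7964 MeV = 0.156 fm.

λ = 0.156 fm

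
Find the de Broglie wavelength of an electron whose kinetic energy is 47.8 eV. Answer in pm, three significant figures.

KE = 47.8 eV = 7.658 × 10⁻¹⁸ J.
p = √(2mKE) = √(2 × 9.109 × 10⁻³¹ × 7.658 × 10⁻¹⁸) = 3.735 × 10⁻²⁴ kg·m/s.
λ = h/p = 6.626 × 10⁻³⁴ / 3.735 × 10⁻²⁴ = 1.77 × 10⁻¹⁰ m = 177 pm.

λ = 177 pm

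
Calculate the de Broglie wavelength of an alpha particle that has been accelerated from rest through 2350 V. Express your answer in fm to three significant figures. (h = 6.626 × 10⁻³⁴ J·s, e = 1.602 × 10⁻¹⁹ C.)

KE = 2eV = 2 × 1.602 × 10⁻¹⁹ × 2350 = 7.529 × 10⁻¹⁶ J.
p = √(2mKE) = √(2 × 6.645 × 10⁻²⁷ × 7.529 × 10⁻¹⁶) = 3.163 × 10⁻²¹ kg·m/s.
λ = h/p = 6.626 × 10⁻³⁴ / 3.163 × 10⁻²¹ = 2.09 × 10⁻¹³ m = 209 fm.

λ = 209 fm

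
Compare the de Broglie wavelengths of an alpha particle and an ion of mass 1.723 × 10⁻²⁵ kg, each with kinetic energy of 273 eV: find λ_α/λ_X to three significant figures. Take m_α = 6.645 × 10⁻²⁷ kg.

At fixed KE, p = √(2mKE) so λ = h/p ∝ 1/√m.
λ_α/λ_X = √(m_X/m_α) = √(1.723 × 10⁻²⁵/6.645 × 10⁻²⁷) = √(25.93) = 5.09.

λ_α/λ_X = 5.09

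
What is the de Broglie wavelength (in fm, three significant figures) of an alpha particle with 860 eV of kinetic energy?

λ = 490 fm

KE = 860 eV = 1.378 × 10⁻¹⁶ J.
p = √(2mKE) = √(2 × 6.645 × 10⁻²⁷ × 1.378 × 10⁻¹⁶) = 1.353 × 10⁻²¹ kg·m/s.
λ = h/p = 6.626 × 10⁻³⁴ / 1.353 × 10⁻²¹ = 4.90 × 10⁻¹³ m = 490 fm.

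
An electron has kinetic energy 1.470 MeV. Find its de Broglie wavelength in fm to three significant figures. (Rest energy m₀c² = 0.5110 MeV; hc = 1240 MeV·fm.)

λ = 648 fm

Total energy E = KE + m₀c² = 1.470 + 0.5110 = 1.9810 MeV.
(pc)² = E² − (m₀c²)² = (1.9810)² − (0.5110)² = 3.663 MeV², so pc = 1.914 MeV.
λ = hc/(pc) = 1240 MeV·fm / 1.914 MeV = 648 fm.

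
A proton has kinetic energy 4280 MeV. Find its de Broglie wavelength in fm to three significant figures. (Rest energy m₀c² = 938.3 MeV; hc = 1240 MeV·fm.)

Total energy E = KE + m₀c² = 4280 + 938.3 = 5218.3 MeV.
(pc)² = E² − (m₀c²)² = (5218.3)² − (938.3)² = 2.635 × 10⁷ MeV², so pc = 5133 MeV.
λ = hc/(pc) = 1240 MeV·fm / 5133 MeV = 0.242 fm.

λ = 0.242 fm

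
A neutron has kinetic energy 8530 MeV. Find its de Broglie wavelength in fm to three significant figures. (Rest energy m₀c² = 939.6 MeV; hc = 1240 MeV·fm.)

Total energy E = KE + m₀c² = 8530 + 939.6 = 9469.6 MeV.
(pc)² = E² − (m₀c²)² = (9469.6)² − (939.6)² = 8.879 × 10⁷ MeV², so pc = 9423 MeV.
λ = hc/(pc) = 1240 MeV·fm / 9423 MeV = 0.132 fm.

λ = 0.132 fm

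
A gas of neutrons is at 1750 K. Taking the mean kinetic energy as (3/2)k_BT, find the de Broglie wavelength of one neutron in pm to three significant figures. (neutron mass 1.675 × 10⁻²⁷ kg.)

λ = 60.1 pm

KE = (3/2)k_BT = 1.5 × 1.381 × 10⁻²³ × 1750 = 3.625 × 10⁻²⁰ J.
p = √(2mKE) = √(2 × 1.675 × 10⁻²⁷ × 3.625 × 10⁻²⁰) = 1.102 × 10⁻²³ kg·m/s.
λ = h/p = 6.01 × 10⁻¹¹ m = 60.1 pm.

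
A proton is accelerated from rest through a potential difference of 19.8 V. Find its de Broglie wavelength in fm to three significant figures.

λ = 6430 fm

KE = eV = 1.602 × 10⁻¹⁹ × 19.80 = 3.172 × 10⁻¹⁸ J.
p = √(2mKE) = √(2 × 1.673 × 10⁻²⁷ × 3.172 × 10⁻¹⁸) = 1.030 × 10⁻²² kg·m/s.
λ = h/p = 6.626 × 10⁻³⁴ / 1.030 × 10⁻²² = 6.43 × 10⁻¹² m = 6430 fm.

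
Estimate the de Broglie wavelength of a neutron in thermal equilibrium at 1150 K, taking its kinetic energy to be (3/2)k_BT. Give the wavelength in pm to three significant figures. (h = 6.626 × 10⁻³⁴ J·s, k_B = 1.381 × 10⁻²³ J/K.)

λ = 74.2 pm

KE = (3/2)k_BT = 1.5 × 1.381 × 10⁻²³ × 1150 = 2.382 × 10⁻²⁰ J.
p = √(2mKE) = √(2 × 1.675 × 10⁻²⁷ × 2.382 × 10⁻²⁰) = 8.933 × 10⁻²⁴ kg·m/s.
λ = h/p = 7.42 × 10⁻¹¹ m = 74.2 pm.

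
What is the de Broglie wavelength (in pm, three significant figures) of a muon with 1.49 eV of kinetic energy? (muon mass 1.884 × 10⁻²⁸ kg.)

λ = 69.9 pm

KE = 1.49 eV = 2.387 × 10⁻¹⁹ J.
p = √(2mKE) = √(2 × 1.884 × 10⁻²⁸ × 2.387 × 10⁻¹⁹) = 9.484 × 10⁻²⁴ kg·m/s.
λ = h/p = 6.626 × 10⁻³⁴ / 9.484 × 10⁻²⁴ = 6.99 × 10⁻¹¹ m = 69.9 pm.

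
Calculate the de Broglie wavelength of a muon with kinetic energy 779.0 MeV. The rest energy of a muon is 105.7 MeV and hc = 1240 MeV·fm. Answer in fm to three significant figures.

Total energy E = KE + m₀c² = 779.0 + 105.7 = 884.7 MeV.
(pc)² = E² − (m₀c²)² = (884.7)² − (105.7)² = 7.715 × 10⁵ MeV², so pc = 878.4 MeV.
λ = hc/(pc) = 1240 MeV·fm / 878.4 MeV = 1.41 fm.

λ = 1.41 fm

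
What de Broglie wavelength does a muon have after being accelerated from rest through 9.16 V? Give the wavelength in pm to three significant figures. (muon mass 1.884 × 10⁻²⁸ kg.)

KE = eV = 1.602 × 10⁻¹⁹ × 9.160 = 1.467 × 10⁻¹⁸ J.
p = √(2mKE) = √(2 × 1.884 × 10⁻²⁸ × 1.467 × 10⁻¹⁸) = 2.351 × 10⁻²³ kg·m/s.
λ = h/p = 6.626 × 10⁻³⁴ / 2.351 × 10⁻²³ = 2.82 × 10⁻¹¹ m = 28.2 pm.

λ = 28.2 pm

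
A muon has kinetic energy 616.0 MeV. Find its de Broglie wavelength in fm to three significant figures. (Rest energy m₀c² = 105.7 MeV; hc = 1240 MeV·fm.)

λ = 1.74 fm

Total energy E = KE + m₀c² = 616.0 + 105.7 = 721.7 MeV.
(pc)² = E² − (m₀c²)² = (721.7)² − (105.7)² = 5.097 × 10⁵ MeV², so pc = 713.9 MeV.
λ = hc/(pc) = 1240 MeV·fm / 713.9 MeV = 1.74 fm.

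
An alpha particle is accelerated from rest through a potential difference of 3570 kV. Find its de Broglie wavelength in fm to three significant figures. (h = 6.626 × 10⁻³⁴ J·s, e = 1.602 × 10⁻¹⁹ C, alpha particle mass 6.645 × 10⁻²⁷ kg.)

KE = 2eV = 2 × 1.602 × 10⁻¹⁹ × 3.570 × 10⁶ = 1.144 × 10⁻¹² J.
p = √(2mKE) = √(2 × 6.645 × 10⁻²⁷ × 1.144 × 10⁻¹²) = 1.233 × 10⁻¹⁹ kg·m/s.
λ = h/p = 6.626 × 10⁻³⁴ / 1.233 × 10⁻¹⁹ = 5.37 × 10⁻¹⁵ m = 5.37 fm.

λ = 5.37 fm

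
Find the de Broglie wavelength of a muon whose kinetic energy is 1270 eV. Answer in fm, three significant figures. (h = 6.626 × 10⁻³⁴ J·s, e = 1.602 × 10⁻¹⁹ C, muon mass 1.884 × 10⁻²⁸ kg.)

λ = 2390 fm

KE = 1270 eV = 2.035 × 10⁻¹⁶ J.
p = √(2mKE) = √(2 × 1.884 × 10⁻²⁸ × 2.035 × 10⁻¹⁶) = 2.769 × 10⁻²² kg·m/s.
λ = h/p = 6.626 × 10⁻³⁴ / 2.769 × 10⁻²² = 2.39 × 10⁻¹² m = 2390 fm.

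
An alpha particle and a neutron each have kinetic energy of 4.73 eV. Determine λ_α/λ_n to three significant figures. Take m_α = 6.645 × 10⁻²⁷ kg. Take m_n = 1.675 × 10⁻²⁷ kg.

At fixed KE, p = √(2mKE) so λ = h/p ∝ 1/√m.
λ_α/λ_n = √(m_n/m_α) = √(1.675 × 10⁻²⁷/6.645 × 10⁻²⁷) = √(0.2521) = 0.502.

λ_α/λ_n = 0.502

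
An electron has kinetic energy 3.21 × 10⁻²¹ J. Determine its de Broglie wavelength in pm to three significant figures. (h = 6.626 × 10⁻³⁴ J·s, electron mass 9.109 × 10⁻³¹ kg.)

λ = 8660 pm

p = √(2mKE) = √(2 × 9.109 × 10⁻³¹ × 3.210 × 10⁻²¹) = 7.647 × 10⁻²⁶ kg·m/s.
λ = h/p = 6.626 × 10⁻³⁴ / 7.647 × 10⁻²⁶ = 8.66 × 10⁻⁹ m = 8660 pm.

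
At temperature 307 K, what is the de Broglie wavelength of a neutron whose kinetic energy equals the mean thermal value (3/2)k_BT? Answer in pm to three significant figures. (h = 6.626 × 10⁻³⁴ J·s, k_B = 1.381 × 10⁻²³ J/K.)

KE = (3/2)k_BT = 1.5 × 1.381 × 10⁻²³ × 307 = 6.360 × 10⁻²¹ J.
p = √(2mKE) = √(2 × 1.675 × 10⁻²⁷ × 6.360 × 10⁻²¹) = 4.616 × 10⁻²⁴ kg·m/s.
λ = h/p = 1.44 × 10⁻¹⁰ m = 144 pm.

λ = 144 pm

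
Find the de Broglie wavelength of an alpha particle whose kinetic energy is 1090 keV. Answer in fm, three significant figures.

λ = 13.8 fm

KE = 1090 keV = 1.746 × 10⁻¹³ J.
p = √(2mKE) = √(2 × 6.645 × 10⁻²⁷ × 1.746 × 10⁻¹³) = 4.817 × 10⁻²⁰ kg·m/s.
λ = h/p = 6.626 × 10⁻³⁴ / 4.817 × 10⁻²⁰ = 1.38 × 10⁻¹⁴ m = 13.8 fm.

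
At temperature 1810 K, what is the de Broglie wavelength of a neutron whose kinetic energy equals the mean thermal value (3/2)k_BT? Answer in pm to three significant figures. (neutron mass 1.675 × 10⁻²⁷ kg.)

KE = (3/2)k_BT = 1.5 × 1.381 × 10⁻²³ × 1810 = 3.749 × 10⁻²⁰ J.
p = √(2mKE) = √(2 × 1.675 × 10⁻²⁷ × 3.749 × 10⁻²⁰) = 1.121 × 10⁻²³ kg·m/s.
λ = h/p = 5.91 × 10⁻¹¹ m = 59.1 pm.

λ = 59.1 pm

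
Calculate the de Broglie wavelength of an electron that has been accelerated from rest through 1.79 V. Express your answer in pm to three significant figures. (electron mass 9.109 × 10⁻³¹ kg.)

KE = eV = 1.602 × 10⁻¹⁹ × 1.790 = 2.868 × 10⁻¹⁹ J.
p = √(2mKE) = √(2 × 9.109 × 10⁻³¹ × 2.868 × 10⁻¹⁹) = 7.228 × 10⁻²⁵ kg·m/s.
λ = h/p = 6.626 × 10⁻³⁴ / 7.228 × 10⁻²⁵ = 9.17 × 10⁻¹⁰ m = 917 pm.

λ = 917 pm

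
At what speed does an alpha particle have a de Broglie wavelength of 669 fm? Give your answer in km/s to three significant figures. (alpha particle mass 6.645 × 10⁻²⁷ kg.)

p = h/λ = 6.626 × 10⁻³⁴ / 6.690 × 10⁻¹³ = 9.904 × 10⁻²² kg·m/s.
v = p/m = 9.904 × 10⁻²² / 6.645 × 10⁻²⁷ = 1.49 × 10⁵ m/s = 149 km/s.

v = 149 km/s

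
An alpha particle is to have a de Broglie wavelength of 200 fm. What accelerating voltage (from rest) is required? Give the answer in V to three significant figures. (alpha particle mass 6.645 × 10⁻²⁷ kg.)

p = h/λ = 6.626 × 10⁻³⁴ / 2.000 × 10⁻¹³ = 3.313 × 10⁻²¹ kg·m/s.
KE = p²/(2m) = 8.259 × 10⁻¹⁶ J.
V = KE/2e = 8.259 × 10⁻¹⁶ / (2 × 1.602 × 10⁻¹⁹) = 2580 V.

V = 2580 V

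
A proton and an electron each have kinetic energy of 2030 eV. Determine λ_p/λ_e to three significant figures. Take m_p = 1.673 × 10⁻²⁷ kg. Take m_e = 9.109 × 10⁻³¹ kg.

At fixed KE, p = √(2mKE) so λ = h/p ∝ 1/√m.
λ_p/λ_e = √(m_e/m_p) = √(9.109 × 10⁻³¹/1.673 × 10⁻²⁷) = √(5.445 × 10⁻⁴) = 0.0233.

λ_p/λ_e = 0.0233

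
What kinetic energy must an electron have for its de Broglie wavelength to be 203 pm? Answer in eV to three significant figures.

p = h/λ = 6.626 × 10⁻³⁴ / 2.030 × 10⁻¹⁰ = 3.264 × 10⁻²⁴ kg·m/s.
KE = p²/(2m) = (3.264 × 10⁻²⁴)² / (2 × 9.109 × 10⁻³¹) = 5.848 × 10⁻¹⁸ J = 36.5 eV.

KE = 36.5 eV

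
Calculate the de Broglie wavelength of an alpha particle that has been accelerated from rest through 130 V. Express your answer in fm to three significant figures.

λ = 891 fm

KE = 2eV = 2 × 1.602 × 10⁻¹⁹ × 130.0 = 4.165 × 10⁻¹⁷ J.
p = √(2mKE) = √(2 × 6.645 × 10⁻²⁷ × 4.165 × 10⁻¹⁷) = 7.440 × 10⁻²² kg·m/s.
λ = h/p = 6.626 × 10⁻³⁴ / 7.440 × 10⁻²² = 8.91 × 10⁻¹³ m = 891 fm.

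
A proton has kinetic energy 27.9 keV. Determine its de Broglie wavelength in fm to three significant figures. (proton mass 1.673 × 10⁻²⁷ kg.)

KE = 27.9 keV = 4.470 × 10⁻¹⁵ J.
p = √(2mKE) = √(2 × 1.673 × 10⁻²⁷ × 4.470 × 10⁻¹⁵) = 3.867 × 10⁻²¹ kg·m/s.
λ = h/p = 6.626 × 10⁻³⁴ / 3.867 × 10⁻²¹ = 1.71 × 10⁻¹³ m = 171 fm.

λ = 171 fm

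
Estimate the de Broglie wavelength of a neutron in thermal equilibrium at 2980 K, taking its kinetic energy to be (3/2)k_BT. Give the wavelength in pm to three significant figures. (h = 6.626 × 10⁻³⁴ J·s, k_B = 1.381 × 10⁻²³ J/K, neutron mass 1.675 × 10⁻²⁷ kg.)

λ = 46.1 pm

KE = (3/2)k_BT = 1.5 × 1.381 × 10⁻²³ × 2980 = 6.173 × 10⁻²⁰ J.
p = √(2mKE) = √(2 × 1.675 × 10⁻²⁷ × 6.173 × 10⁻²⁰) = 1.438 × 10⁻²³ kg·m/s.
λ = h/p = 4.61 × 10⁻¹¹ m = 46.1 pm.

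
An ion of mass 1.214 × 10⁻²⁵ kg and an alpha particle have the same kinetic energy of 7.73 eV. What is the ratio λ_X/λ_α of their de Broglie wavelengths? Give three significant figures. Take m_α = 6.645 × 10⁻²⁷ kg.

λ_X/λ_α = 0.234

At fixed KE, p = √(2mKE) so λ = h/p ∝ 1/√m.
λ_X/λ_α = √(m_α/m_X) = √(6.645 × 10⁻²⁷/1.214 × 10⁻²⁵) = √(0.05474) = 0.234.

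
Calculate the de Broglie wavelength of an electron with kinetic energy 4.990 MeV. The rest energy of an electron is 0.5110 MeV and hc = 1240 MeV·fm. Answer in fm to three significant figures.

λ = 226 fm

Total energy E = KE + m₀c² = 4.990 + 0.5110 = 5.5010 MeV.
(pc)² = E² − (m₀c²)² = (5.5010)² − (0.5110)² = 30.00 MeV², so pc = 5.477 MeV.
λ = hc/(pc) = 1240 MeV·fm / 5.477 MeV = 226 fm.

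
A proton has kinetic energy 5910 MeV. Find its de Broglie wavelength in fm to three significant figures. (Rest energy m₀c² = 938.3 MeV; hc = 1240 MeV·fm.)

Total energy E = KE + m₀c² = 5910 + 938.3 = 6848.3 MeV.
(pc)² = E² − (m₀c²)² = (6848.3)² − (938.3)² = 4.602 × 10⁷ MeV², so pc = 6784 MeV.
λ = hc/(pc) = 1240 MeV·fm / 6784 MeV = 0.183 fm.

λ = 0.183 fm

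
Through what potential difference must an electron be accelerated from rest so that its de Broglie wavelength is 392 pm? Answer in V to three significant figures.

V = 9.79 V

p = h/λ = 6.626 × 10⁻³⁴ / 3.920 × 10⁻¹⁰ = 1.690 × 10⁻²⁴ kg·m/s.
KE = p²/(2m) = 1.568 × 10⁻¹⁸ J.
V = KE/e = 1.568 × 10⁻¹⁸ / (1.602 × 10⁻¹⁹) = 9.79 V.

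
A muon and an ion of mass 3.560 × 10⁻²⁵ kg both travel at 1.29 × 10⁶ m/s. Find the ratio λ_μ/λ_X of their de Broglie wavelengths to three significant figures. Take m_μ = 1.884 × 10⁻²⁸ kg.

At fixed v, p = mv so λ = h/(mv) ∝ 1/m.
λ_μ/λ_X = m_X/m_μ = 3.560 × 10⁻²⁵/1.884 × 10⁻²⁸ = 1890.

λ_μ/λ_X = 1890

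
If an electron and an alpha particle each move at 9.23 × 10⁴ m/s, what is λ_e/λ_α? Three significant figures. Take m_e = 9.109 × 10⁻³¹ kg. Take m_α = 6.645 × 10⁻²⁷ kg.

λ_e/λ_α = 7290

At fixed v, p = mv so λ = h/(mv) ∝ 1/m.
λ_e/λ_α = m_α/m_e = 6.645 × 10⁻²⁷/9.109 × 10⁻³¹ = 7290.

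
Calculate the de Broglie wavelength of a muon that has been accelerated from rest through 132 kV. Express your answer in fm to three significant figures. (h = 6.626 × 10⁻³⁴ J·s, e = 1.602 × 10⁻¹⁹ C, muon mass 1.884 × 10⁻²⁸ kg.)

KE = eV = 1.602 × 10⁻¹⁹ × 1.320 × 10⁵ = 2.115 × 10⁻¹⁴ J.
p = √(2mKE) = √(2 × 1.884 × 10⁻²⁸ × 2.115 × 10⁻¹⁴) = 2.823 × 10⁻²¹ kg·m/s.
λ = h/p = 6.626 × 10⁻³⁴ / 2.823 × 10⁻²¹ = 2.35 × 10⁻¹³ m = 235 fm.

λ = 235 fm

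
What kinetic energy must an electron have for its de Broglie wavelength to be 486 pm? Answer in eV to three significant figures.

KE = 6.37 eV

p = h/λ = 6.626 × 10⁻³⁴ / 4.860 × 10⁻¹⁰ = 1.363 × 10⁻²⁴ kg·m/s.
KE = p²/(2m) = (1.363 × 10⁻²⁴)² / (2 × 9.109 × 10⁻³¹) = 1.020 × 10⁻¹⁸ J = 6.37 eV.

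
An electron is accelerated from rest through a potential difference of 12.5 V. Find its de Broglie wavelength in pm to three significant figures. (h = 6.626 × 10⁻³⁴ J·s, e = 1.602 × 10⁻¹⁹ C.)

λ = 347 pm

KE = eV = 1.602 × 10⁻¹⁹ × 12.50 = 2.003 × 10⁻¹⁸ J.
p = √(2mKE) = √(2 × 9.109 × 10⁻³¹ × 2.003 × 10⁻¹⁸) = 1.910 × 10⁻²⁴ kg·m/s.
λ = h/p = 6.626 × 10⁻³⁴ / 1.910 × 10⁻²⁴ = 3.47 × 10⁻¹⁰ m = 347 pm.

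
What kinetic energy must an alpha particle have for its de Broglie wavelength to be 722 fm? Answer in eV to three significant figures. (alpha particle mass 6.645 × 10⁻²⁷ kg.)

KE = 396 eV

p = h/λ = 6.626 × 10⁻³⁴ / 7.220 × 10⁻¹³ = 9.177 × 10⁻²² kg·m/s.
KE = p²/(2m) = (9.177 × 10⁻²²)² / (2 × 6.645 × 10⁻²⁷) = 6.337 × 10⁻¹⁷ J = 396 eV.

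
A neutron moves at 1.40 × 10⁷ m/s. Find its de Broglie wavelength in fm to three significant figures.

λ = 28.3 fm

p = mv = 1.675 × 10⁻²⁷ × 1.40 × 10⁷ = 2.345 × 10⁻²⁰ kg·m/s.
λ = h/p = 6.626 × 10⁻³⁴ / 2.345 × 10⁻²⁰ = 2.83 × 10⁻¹⁴ m = 28.3 fm.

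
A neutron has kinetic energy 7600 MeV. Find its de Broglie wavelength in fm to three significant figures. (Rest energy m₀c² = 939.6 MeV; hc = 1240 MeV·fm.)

Total energy E = KE + m₀c² = 7600 + 939.6 = 8539.6 MeV.
(pc)² = E² − (m₀c²)² = (8539.6)² − (939.6)² = 7.204 × 10⁷ MeV², so pc = 8488 MeV.
λ = hc/(pc) = 1240 MeV·fm / 8488 MeV = 0.146 fm.

λ = 0.146 fm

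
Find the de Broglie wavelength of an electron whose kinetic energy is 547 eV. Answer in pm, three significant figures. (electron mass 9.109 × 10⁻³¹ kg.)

KE = 547 eV = 8.763 × 10⁻¹⁷ J.
p = √(2mKE) = √(2 × 9.109 × 10⁻³¹ × 8.763 × 10⁻¹⁷) = 1.264 × 10⁻²³ kg·m/s.
λ = h/p = 6.626 × 10⁻³⁴ / 1.264 × 10⁻²³ = 5.24 × 10⁻¹¹ m = 52.4 pm.

λ = 52.4 pm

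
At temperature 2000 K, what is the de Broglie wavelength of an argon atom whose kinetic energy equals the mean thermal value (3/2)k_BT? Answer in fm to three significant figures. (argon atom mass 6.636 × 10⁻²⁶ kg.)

λ = 8940 fm

KE = (3/2)k_BT = 1.5 × 1.381 × 10⁻²³ × 2000 = 4.143 × 10⁻²⁰ J.
p = √(2mKE) = √(2 × 6.636 × 10⁻²⁶ × 4.143 × 10⁻²⁰) = 7.415 × 10⁻²³ kg·m/s.
λ = h/p = 8.94 × 10⁻¹² m = 8940 fm.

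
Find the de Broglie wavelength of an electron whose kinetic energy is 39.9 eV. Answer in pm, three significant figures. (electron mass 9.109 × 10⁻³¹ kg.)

λ = 194 pm

KE = 39.9 eV = 6.392 × 10⁻¹⁸ J.
p = √(2mKE) = √(2 × 9.109 × 10⁻³¹ × 6.392 × 10⁻¹⁸) = 3.412 × 10⁻²⁴ kg·m/s.
λ = h/p = 6.626 × 10⁻³⁴ / 3.412 × 10⁻²⁴ = 1.94 × 10⁻¹⁰ m = 194 pm.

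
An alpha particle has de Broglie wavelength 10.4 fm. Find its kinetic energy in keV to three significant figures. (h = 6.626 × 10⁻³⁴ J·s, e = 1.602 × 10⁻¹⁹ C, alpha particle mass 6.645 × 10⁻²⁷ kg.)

KE = 1910 keV

p = h/λ = 6.626 × 10⁻³⁴ / 1.040 × 10⁻¹⁴ = 6.371 × 10⁻²⁰ kg·m/s.
KE = p²/(2m) = (6.371 × 10⁻²⁰)² / (2 × 6.645 × 10⁻²⁷) = 3.054 × 10⁻¹³ J = 1910 keV.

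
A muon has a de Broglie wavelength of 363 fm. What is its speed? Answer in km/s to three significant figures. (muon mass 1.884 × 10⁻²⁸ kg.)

v = 9690 km/s

p = h/λ = 6.626 × 10⁻³⁴ / 3.630 × 10⁻¹³ = 1.825 × 10⁻²¹ kg·m/s.
v = p/m = 1.825 × 10⁻²¹ / 1.884 × 10⁻²⁸ = 9.69 × 10⁶ m/s = 9690 km/s.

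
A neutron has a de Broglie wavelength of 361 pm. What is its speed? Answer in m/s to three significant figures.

p = h/λ = 6.626 × 10⁻³⁴ / 3.610 × 10⁻¹⁰ = 1.835 × 10⁻²⁴ kg·m/s.
v = p/m = 1.835 × 10⁻²⁴ / 1.675 × 10⁻²⁷ = 1.10 × 10³ m/s = 1100 m/s.

v = 1100 m/s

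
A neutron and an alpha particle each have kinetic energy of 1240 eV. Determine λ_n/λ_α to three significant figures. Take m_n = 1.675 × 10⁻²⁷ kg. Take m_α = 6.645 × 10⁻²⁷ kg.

At fixed KE, p = √(2mKE) so λ = h/p ∝ 1/√m.
λ_n/λ_α = √(m_α/m_n) = √(6.645 × 10⁻²⁷/1.675 × 10⁻²⁷) = √(3.967) = 1.99.

λ_n/λ_α = 1.99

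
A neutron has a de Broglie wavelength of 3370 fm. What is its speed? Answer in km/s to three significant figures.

p = h/λ = 6.626 × 10⁻³⁴ / 3.370 × 10⁻¹² = 1.966 × 10⁻²² kg·m/s.
v = p/m = 1.966 × 10⁻²² / 1.675 × 10⁻²⁷ = 1.17 × 10⁵ m/s = 117 km/s.

v = 117 km/s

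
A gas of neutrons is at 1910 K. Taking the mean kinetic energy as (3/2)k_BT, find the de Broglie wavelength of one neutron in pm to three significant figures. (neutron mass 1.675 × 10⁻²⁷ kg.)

KE = (3/2)k_BT = 1.5 × 1.381 × 10⁻²³ × 1910 = 3.957 × 10⁻²⁰ J.
p = √(2mKE) = √(2 × 1.675 × 10⁻²⁷ × 3.957 × 10⁻²⁰) = 1.151 × 10⁻²³ kg·m/s.
λ = h/p = 5.76 × 10⁻¹¹ m = 57.6 pm.

λ = 57.6 pm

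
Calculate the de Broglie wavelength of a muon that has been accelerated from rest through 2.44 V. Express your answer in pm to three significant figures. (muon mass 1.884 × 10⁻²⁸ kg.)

λ = 54.6 pm

KE = eV = 1.602 × 10⁻¹⁹ × 2.440 = 3.909 × 10⁻¹⁹ J.
p = √(2mKE) = √(2 × 1.884 × 10⁻²⁸ × 3.909 × 10⁻¹⁹) = 1.214 × 10⁻²³ kg·m/s.
λ = h/p = 6.626 × 10⁻³⁴ / 1.214 × 10⁻²³ = 5.46 × 10⁻¹¹ m = 54.6 pm.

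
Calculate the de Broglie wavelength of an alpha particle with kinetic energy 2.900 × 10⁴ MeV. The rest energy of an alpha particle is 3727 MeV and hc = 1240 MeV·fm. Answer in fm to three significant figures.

λ = 0.0381 fm

Total energy E = KE + m₀c² = 2.900 × 10⁴ + 3727 = 32727 MeV.
(pc)² = E² − (m₀c²)² = (32727)² − (3727)² = 1.057 × 10⁹ MeV², so pc = 3.251 × 10⁴ MeV.
λ = hc/(pc) = 1240 MeV·fm / 3.251 × 10⁴ MeV = 0.0381 fm.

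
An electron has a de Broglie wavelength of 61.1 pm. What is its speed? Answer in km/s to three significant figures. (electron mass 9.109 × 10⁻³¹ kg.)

v = 1.19 × 10⁴ km/s

p = h/λ = 6.626 × 10⁻³⁴ / 6.110 × 10⁻¹¹ = 1.084 × 10⁻²³ kg·m/s.
v = p/m = 1.084 × 10⁻²³ / 9.109 × 10⁻³¹ = 1.19 × 10⁷ m/s = 1.19 × 10⁴ km/s.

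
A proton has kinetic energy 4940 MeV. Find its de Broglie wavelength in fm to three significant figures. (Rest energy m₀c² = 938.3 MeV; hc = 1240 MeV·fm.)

λ = 0.214 fm

Total energy E = KE + m₀c² = 4940 + 938.3 = 5878.3 MeV.
(pc)² = E² − (m₀c²)² = (5878.3)² − (938.3)² = 3.367 × 10⁷ MeV², so pc = 5803 MeV.
λ = hc/(pc) = 1240 MeV·fm / 5803 MeV = 0.214 fm.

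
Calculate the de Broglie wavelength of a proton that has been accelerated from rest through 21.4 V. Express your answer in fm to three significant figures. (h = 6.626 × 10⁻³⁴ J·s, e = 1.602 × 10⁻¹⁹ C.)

KE = eV = 1.602 × 10⁻¹⁹ × 21.40 = 3.428 × 10⁻¹⁸ J.
p = √(2mKE) = √(2 × 1.673 × 10⁻²⁷ × 3.428 × 10⁻¹⁸) = 1.071 × 10⁻²² kg·m/s.
λ = h/p = 6.626 × 10⁻³⁴ / 1.071 × 10⁻²² = 6.19 × 10⁻¹² m = 6190 fm.

λ = 6190 fm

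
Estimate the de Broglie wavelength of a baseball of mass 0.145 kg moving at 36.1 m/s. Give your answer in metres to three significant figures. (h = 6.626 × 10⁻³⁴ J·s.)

p = mv = 0.145 × 36.1 = 5.235 kg·m/s.
λ = h/p = 6.626 × 10⁻³⁴ / 5.235 = 1.27 × 10⁻³⁴ m.

λ = 1.27 × 10⁻³⁴ m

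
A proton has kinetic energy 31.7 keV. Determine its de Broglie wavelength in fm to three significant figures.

λ = 161 fm

KE = 31.7 keV = 5.078 × 10⁻¹⁵ J.
p = √(2mKE) = √(2 × 1.673 × 10⁻²⁷ × 5.078 × 10⁻¹⁵) = 4.122 × 10⁻²¹ kg·m/s.
λ = h/p = 6.626 × 10⁻³⁴ / 4.122 × 10⁻²¹ = 1.61 × 10⁻¹³ m = 161 fm.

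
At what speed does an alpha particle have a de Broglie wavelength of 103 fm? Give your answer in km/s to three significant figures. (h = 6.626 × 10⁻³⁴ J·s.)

v = 968 km/s

p = h/λ = 6.626 × 10⁻³⁴ / 1.030 × 10⁻¹³ = 6.433 × 10⁻²¹ kg·m/s.
v = p/m = 6.433 × 10⁻²¹ / 6.645 × 10⁻²⁷ = 9.68 × 10⁵ m/s = 968 km/s.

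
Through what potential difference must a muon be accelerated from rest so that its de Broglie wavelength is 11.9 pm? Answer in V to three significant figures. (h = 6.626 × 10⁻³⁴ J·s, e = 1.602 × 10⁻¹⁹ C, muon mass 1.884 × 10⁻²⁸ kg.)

V = 51.4 V

p = h/λ = 6.626 × 10⁻³⁴ / 1.190 × 10⁻¹¹ = 5.568 × 10⁻²³ kg·m/s.
KE = p²/(2m) = 8.228 × 10⁻¹⁸ J.
V = KE/e = 8.228 × 10⁻¹⁸ / (1.602 × 10⁻¹⁹) = 51.4 V.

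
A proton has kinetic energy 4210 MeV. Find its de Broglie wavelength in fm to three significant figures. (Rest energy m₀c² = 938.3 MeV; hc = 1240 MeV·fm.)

λ = 0.245 fm

Total energy E = KE + m₀c² = 4210 + 938.3 = 5148.3 MeV.
(pc)² = E² − (m₀c²)² = (5148.3)² − (938.3)² = 2.562 × 10⁷ MeV², so pc = 5062 MeV.
λ = hc/(pc) = 1240 MeV·fm / 5062 MeV = 0.245 fm.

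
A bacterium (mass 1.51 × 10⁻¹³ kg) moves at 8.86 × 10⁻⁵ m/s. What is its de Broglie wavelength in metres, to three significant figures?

p = mv = 1.51 × 10⁻¹³ × 8.86 × 10⁻⁵ = 1.338 × 10⁻¹⁷ kg·m/s.
λ = h/p = 6.626 × 10⁻³⁴ / 1.338 × 10⁻¹⁷ = 4.95 × 10⁻¹⁷ m.

λ = 4.95 × 10⁻¹⁷ m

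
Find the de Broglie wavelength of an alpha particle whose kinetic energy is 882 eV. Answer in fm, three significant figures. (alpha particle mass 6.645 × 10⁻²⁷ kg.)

KE = 882 eV = 1.413 × 10⁻¹⁶ J.
p = √(2mKE) = √(2 × 6.645 × 10⁻²⁷ × 1.413 × 10⁻¹⁶) = 1.370 × 10⁻²¹ kg·m/s.
λ = h/p = 6.626 × 10⁻³⁴ / 1.370 × 10⁻²¹ = 4.84 × 10⁻¹³ m = 484 fm.

λ = 484 fm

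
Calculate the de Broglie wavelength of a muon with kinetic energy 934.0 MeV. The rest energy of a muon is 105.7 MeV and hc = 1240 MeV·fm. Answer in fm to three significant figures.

λ = 1.20 fm

Total energy E = KE + m₀c² = 934.0 + 105.7 = 1039.7 MeV.
(pc)² = E² − (m₀c²)² = (1039.7)² − (105.7)² = 1.070 × 10⁶ MeV², so pc = 1034 MeV.
λ = hc/(pc) = 1240 MeV·fm / 1034 MeV = 1.20 fm.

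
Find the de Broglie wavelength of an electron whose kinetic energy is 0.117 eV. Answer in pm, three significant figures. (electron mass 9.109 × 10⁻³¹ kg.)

KE = 0.117 eV = 1.874 × 10⁻²⁰ J.
p = √(2mKE) = √(2 × 9.109 × 10⁻³¹ × 1.874 × 10⁻²⁰) = 1.848 × 10⁻²⁵ kg·m/s.
λ = h/p = 6.626 × 10⁻³⁴ / 1.848 × 10⁻²⁵ = 3.59 × 10⁻⁹ m = 3590 pm.

λ = 3590 pm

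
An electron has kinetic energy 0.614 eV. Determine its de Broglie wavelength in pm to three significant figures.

KE = 0.614 eV = 9.836 × 10⁻²⁰ J.
p = √(2mKE) = √(2 × 9.109 × 10⁻³¹ × 9.836 × 10⁻²⁰) = 4.233 × 10⁻²⁵ kg·m/s.
λ = h/p = 6.626 × 10⁻³⁴ / 4.233 × 10⁻²⁵ = 1.57 × 10⁻⁹ m = 1570 pm.

λ = 1570 pm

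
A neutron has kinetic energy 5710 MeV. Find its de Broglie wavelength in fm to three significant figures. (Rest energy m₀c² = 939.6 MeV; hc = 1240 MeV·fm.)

λ = 0.188 fm

Total energy E = KE + m₀c² = 5710 + 939.6 = 6649.6 MeV.
(pc)² = E² − (m₀c²)² = (6649.6)² − (939.6)² = 4.333 × 10⁷ MeV², so pc = 6583 MeV.
λ = hc/(pc) = 1240 MeV·fm / 6583 MeV = 0.188 fm.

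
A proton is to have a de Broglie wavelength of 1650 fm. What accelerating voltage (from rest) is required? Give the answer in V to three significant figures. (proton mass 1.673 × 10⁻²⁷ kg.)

V = 301 V

p = h/λ = 6.626 × 10⁻³⁴ / 1.650 × 10⁻¹² = 4.016 × 10⁻²² kg·m/s.
KE = p²/(2m) = 4.820 × 10⁻¹⁷ J.
V = KE/e = 4.820 × 10⁻¹⁷ / (1.602 × 10⁻¹⁹) = 301 V.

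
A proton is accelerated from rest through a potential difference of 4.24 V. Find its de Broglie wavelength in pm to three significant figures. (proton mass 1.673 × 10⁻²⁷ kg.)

KE = eV = 1.602 × 10⁻¹⁹ × 4.240 = 6.792 × 10⁻¹⁹ J.
p = √(2mKE) = √(2 × 1.673 × 10⁻²⁷ × 6.792 × 10⁻¹⁹) = 4.767 × 10⁻²³ kg·m/s.
λ = h/p = 6.626 × 10⁻³⁴ / 4.767 × 10⁻²³ = 1.39 × 10⁻¹¹ m = 13.9 pm.

λ = 13.9 pm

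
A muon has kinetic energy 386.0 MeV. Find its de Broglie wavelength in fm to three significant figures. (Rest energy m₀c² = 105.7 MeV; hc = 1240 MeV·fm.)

Total energy E = KE + m₀c² = 386.0 + 105.7 = 491.7 MeV.
(pc)² = E² − (m₀c²)² = (491.7)² − (105.7)² = 2.306 × 10⁵ MeV², so pc = 480.2 MeV.
λ = hc/(pc) = 1240 MeV·fm / 480.2 MeV = 2.58 fm.

λ = 2.58 fm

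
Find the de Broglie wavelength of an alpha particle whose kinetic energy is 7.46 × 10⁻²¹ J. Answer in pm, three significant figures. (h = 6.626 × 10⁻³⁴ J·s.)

p = √(2mKE) = √(2 × 6.645 × 10⁻²⁷ × 7.460 × 10⁻²¹) = 9.957 × 10⁻²⁴ kg·m/s.
λ = h/p = 6.626 × 10⁻³⁴ / 9.957 × 10⁻²⁴ = 6.65 × 10⁻¹¹ m = 66.5 pm.

λ = 66.5 pm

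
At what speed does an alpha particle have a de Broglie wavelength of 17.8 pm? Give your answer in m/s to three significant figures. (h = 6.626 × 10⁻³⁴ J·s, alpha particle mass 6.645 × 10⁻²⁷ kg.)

v = 5600 m/s

p = h/λ = 6.626 × 10⁻³⁴ / 1.780 × 10⁻¹¹ = 3.722 × 10⁻²³ kg·m/s.
v = p/m = 3.722 × 10⁻²³ / 6.645 × 10⁻²⁷ = 5.60 × 10³ m/s = 5600 m/s.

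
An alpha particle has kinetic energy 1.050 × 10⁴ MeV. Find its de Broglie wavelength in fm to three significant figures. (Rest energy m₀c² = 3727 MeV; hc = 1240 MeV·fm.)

Total energy E = KE + m₀c² = 1.050 × 10⁴ + 3727 = 14227 MeV.
(pc)² = E² − (m₀c²)² = (14227)² − (3727)² = 1.885 × 10⁸ MeV², so pc = 1.373 × 10⁴ MeV.
λ = hc/(pc) = 1240 MeV·fm / 1.373 × 10⁴ MeV = 0.0903 fm.

λ = 0.0903 fm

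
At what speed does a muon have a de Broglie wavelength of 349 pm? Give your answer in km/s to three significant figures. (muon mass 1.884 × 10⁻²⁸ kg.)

v = 10.1 km/s

p = h/λ = 6.626 × 10⁻³⁴ / 3.490 × 10⁻¹⁰ = 1.899 × 10⁻²⁴ kg·m/s.
v = p/m = 1.899 × 10⁻²⁴ / 1.884 × 10⁻²⁸ = 1.01 × 10⁴ m/s = 10.1 km/s.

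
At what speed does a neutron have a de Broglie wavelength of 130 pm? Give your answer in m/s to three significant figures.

p = h/λ = 6.626 × 10⁻³⁴ / 1.300 × 10⁻¹⁰ = 5.097 × 10⁻²⁴ kg·m/s.
v = p/m = 5.097 × 10⁻²⁴ / 1.675 × 10⁻²⁷ = 3.04 × 10³ m/s = 3040 m/s.

v = 3040 m/s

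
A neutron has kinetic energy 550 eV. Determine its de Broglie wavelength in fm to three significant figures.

λ = 1220 fm

KE = 550 eV = 8.811 × 10⁻¹⁷ J.
p = √(2mKE) = √(2 × 1.675 × 10⁻²⁷ × 8.811 × 10⁻¹⁷) = 5.433 × 10⁻²² kg·m/s.
λ = h/p = 6.626 × 10⁻³⁴ / 5.433 × 10⁻²² = 1.22 × 10⁻¹² m = 1220 fm.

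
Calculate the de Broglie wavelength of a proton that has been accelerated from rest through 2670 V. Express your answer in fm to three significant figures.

KE = eV = 1.602 × 10⁻¹⁹ × 2670 = 4.277 × 10⁻¹⁶ J.
p = √(2mKE) = √(2 × 1.673 × 10⁻²⁷ × 4.277 × 10⁻¹⁶) = 1.196 × 10⁻²¹ kg·m/s.
λ = h/p = 6.626 × 10⁻³⁴ / 1.196 × 10⁻²¹ = 5.54 × 10⁻¹³ m = 554 fm.

λ = 554 fm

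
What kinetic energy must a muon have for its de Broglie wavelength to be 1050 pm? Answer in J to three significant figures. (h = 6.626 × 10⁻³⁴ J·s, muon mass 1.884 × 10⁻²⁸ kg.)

p = h/λ = 6.626 × 10⁻³⁴ / 1.050 × 10⁻⁹ = 6.310 × 10⁻²⁵ kg·m/s.
KE = p²/(2m) = (6.310 × 10⁻²⁵)² / (2 × 1.884 × 10⁻²⁸) = 1.057 × 10⁻²¹ J = 1.06 × 10⁻²¹ J.

KE = 1.06 × 10⁻²¹ J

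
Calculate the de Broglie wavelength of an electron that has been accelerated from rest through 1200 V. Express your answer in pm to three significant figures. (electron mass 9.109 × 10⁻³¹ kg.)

λ = 35.4 pm

KE = eV = 1.602 × 10⁻¹⁹ × 1200 = 1.922 × 10⁻¹⁶ J.
p = √(2mKE) = √(2 × 9.109 × 10⁻³¹ × 1.922 × 10⁻¹⁶) = 1.871 × 10⁻²³ kg·m/s.
λ = h/p = 6.626 × 10⁻³⁴ / 1.871 × 10⁻²³ = 3.54 × 10⁻¹¹ m = 35.4 pm.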